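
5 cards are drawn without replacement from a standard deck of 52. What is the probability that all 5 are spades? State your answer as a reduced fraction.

There are C(52,5) = 2598960 possible 5-card hands.
Hands that are all spades: C(13,5) = 1287.
Probability = 1287/2598960 = 33/66640.

33/66640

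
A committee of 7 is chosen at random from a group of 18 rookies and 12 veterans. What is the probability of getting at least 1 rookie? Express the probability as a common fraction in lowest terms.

Total selections: C(30,7) = 2035800.
The complement is all 7 are veterans: C(12,7) = 792.
Probability = 1 − 792/2035800 = 2035008/2035800 = 28264/28275.

28264/28275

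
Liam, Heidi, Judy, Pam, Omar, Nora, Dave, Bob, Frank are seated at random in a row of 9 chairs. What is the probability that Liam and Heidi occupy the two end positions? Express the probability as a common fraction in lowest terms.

There are 9! = 362880 arrangements.
Place Liam and Heidi at the ends in 2 ways, arrange the remaining 7 in 7! = 5040 ways: 2·5040 = 10080.
Probability = 10080/362880 = 1/36.

1/36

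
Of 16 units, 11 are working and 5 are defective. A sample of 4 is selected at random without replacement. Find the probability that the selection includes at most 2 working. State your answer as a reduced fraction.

There are C(16,4) = 1820 ways to choose the 4.
Count the complement (more than 2 working): C(11,3)·C(5,1) + C(11,4)·C(5,0) = 825 + 330 = 1155.
Probability = 1 − 1155/1820 = 665/1820 = 19/52.

19/52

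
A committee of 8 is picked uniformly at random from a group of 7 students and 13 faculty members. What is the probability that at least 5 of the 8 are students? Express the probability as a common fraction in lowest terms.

There are C(20,8) = 125970 ways to choose the 8.
Favorable selections (at least 5 students): C(7,5)·C(13,3) + C(7,6)·C(13,2) + C(7,7)·C(13,1) = 6006 + 546 + 13 = 6565.
Probability = 6565/125970 = 101/1938.

101/1938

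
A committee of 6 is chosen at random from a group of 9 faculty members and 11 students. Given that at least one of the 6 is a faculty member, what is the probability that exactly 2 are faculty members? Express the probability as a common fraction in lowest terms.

1980/6383

Work in counts. Selections with at least one faculty member: C(20,6) − C(11,6) = 38760 − 462 = 38298.
Of those, selections where exactly 2 are faculty members: C(9,2)·C(11,4) = 36·330 = 11880.
Conditional probability = 11880/38298 = 1980/6383.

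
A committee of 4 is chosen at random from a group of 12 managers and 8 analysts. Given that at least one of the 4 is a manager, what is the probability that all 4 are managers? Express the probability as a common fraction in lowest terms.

99/955

Work in counts. Selections with at least one manager: C(20,4) − C(8,4) = 4845 − 70 = 4775.
Of those, selections where all 4 are managers: C(12,4) = 495.
Conditional probability = 495/4775 = 99/955.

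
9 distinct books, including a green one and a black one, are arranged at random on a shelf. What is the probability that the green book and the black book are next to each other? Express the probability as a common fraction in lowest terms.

There are 9! = 362880 arrangements.
Treat the green book and the black book as a block: 8! arrangements of the blocks × 2 orders within the block = 2·40320 = 80640.
Probability = 80640/362880 = 2/9.

2/9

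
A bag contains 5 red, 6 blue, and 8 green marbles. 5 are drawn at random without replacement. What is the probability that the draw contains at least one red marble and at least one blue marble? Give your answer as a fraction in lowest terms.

There are C(19,5) = 11628 possible draws.
By inclusion-exclusion on the complements, draws missing all red or all blue: C(14,5) + C(13,5) − C(8,5) = 2002 + 1287 − 56 = 3233.
So draws with at least one of each: 11628 − 3233 = 8395, probability 8395/11628.

8395/11628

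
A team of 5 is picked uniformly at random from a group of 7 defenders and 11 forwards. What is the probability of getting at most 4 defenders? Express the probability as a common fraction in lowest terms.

407/408

There are C(18,5) = 8568 ways to choose the 5.
The complement is exactly 5 defenders: C(7,5)·C(11,0) = 21.
Probability = 1 − 21/8568 = 8547/8568 = 407/408.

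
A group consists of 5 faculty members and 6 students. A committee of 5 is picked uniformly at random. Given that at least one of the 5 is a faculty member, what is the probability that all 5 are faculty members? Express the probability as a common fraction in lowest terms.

Work in counts. Selections with at least one faculty member: C(11,5) − C(6,5) = 462 − 6 = 456.
Of those, selections where all 5 are faculty members: C(5,5) = 1.
Conditional probability = 1/456.

1/456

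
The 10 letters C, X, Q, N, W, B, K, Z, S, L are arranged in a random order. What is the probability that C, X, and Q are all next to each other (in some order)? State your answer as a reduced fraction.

1/15

There are 10! = 3628800 arrangements.
Treat the three as one block: 8! placements × 3! orders within the block = 40320·6 = 241920.
Probability = 241920/3628800 = 1/15.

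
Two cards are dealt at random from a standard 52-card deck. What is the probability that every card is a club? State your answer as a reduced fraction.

1/17

There are C(52,2) = 1326 possible 2-card hands.
Hands that are all clubs: C(13,2) = 78.
Probability = 78/1326 = 1/17.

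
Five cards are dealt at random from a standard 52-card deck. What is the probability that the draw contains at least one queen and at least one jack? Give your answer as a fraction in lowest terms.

There are C(52,5) = 2598960 possible draws.
By inclusion-exclusion on the complements, draws missing all queens or all jacks: C(48,5) + C(48,5) − C(44,5) = 1712304 + 1712304 − 1086008 = 2338600.
So draws with at least one of each: 2598960 − 2338600 = 260360, probability 260360/2598960 = 6509/64974.

6509/64974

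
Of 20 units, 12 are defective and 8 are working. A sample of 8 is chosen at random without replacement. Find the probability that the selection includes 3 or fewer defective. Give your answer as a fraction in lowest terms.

There are C(20,8) = 125970 ways to choose the 8.
Favorable selections (3 or fewer defective): C(12,0)·C(8,8) + C(12,1)·C(8,7) + C(12,2)·C(8,6) + C(12,3)·C(8,5) = 1 + 96 + 1848 + 12320 = 14265.
Probability = 14265/125970 = 951/8398.

951/8398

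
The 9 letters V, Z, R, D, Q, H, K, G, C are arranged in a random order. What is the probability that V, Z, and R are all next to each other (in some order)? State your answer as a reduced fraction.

There are 9! = 362880 arrangements.
Treat the three as one block: 7! placements × 3! orders within the block = 5040·6 = 30240.
Probability = 30240/362880 = 1/12.

1/12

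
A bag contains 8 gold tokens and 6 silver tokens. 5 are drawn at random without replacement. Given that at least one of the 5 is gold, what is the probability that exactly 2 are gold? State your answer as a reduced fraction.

Work in counts. Selections with at least one gold: C(14,5) − C(6,5) = 2002 − 6 = 1996.
Of those, selections where exactly 2 are gold: C(8,2)·C(6,3) = 28·20 = 560.
Conditional probability = 560/1996 = 140/499.

140/499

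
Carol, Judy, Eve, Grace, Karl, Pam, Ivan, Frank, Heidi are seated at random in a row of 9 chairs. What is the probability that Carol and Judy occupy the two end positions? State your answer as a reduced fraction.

1/36

There are 9! = 362880 arrangements.
Place Carol and Judy at the ends in 2 ways, arrange the remaining 7 in 7! = 5040 ways: 2·5040 = 10080.
Probability = 10080/362880 = 1/36.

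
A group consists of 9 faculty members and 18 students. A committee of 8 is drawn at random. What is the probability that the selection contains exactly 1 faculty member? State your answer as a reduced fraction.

816/6325

The sample space is all 8-subsets of the 27: C(27,8) = 2220075.
Selections with exactly 1 faculty member: choose 1 of the 9 faculty members and 7 of the 18 students, C(9,1)·C(18,7) = 9·31824 = 286416.
Probability = 286416/2220075 = 816/6325.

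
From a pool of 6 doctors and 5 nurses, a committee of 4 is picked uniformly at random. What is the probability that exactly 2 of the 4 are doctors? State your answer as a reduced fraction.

There are C(11,4) = 330 ways to choose 4 from 11.
Selections with exactly 2 doctors: choose 2 of the 6 doctors and 2 of the 5 nurses, C(6,2)·C(5,2) = 15·10 = 150.
Probability = 150/330 = 5/11.

5/11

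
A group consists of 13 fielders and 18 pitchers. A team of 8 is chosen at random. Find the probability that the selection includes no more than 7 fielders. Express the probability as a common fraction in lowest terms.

Total selections: C(31,8) = 7888725.
The complement is exactly 8 fielders: C(13,8)·C(18,0) = 1287.
Probability = 1 − 1287/7888725 = 7887438/7888725 = 67414/67425.

67414/67425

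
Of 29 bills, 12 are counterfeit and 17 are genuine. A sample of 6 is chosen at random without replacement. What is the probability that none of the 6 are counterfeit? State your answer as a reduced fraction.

There are C(29,6) = 475020 possible selections.
Selections with no counterfeit (all genuine): C(17,6) = 12376.
Probability = 12376/475020 = 34/1305.

34/1305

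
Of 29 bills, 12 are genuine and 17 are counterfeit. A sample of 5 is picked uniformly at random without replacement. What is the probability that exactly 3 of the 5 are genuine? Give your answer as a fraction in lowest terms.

5984/23751

There are C(29,5) = 118755 ways to choose 5 from 29.
Selections with exactly 3 genuine: choose 3 of the 12 genuine and 2 of the 17 counterfeit, C(12,3)·C(17,2) = 220·136 = 29920.
Probability = 29920/118755 = 5984/23751.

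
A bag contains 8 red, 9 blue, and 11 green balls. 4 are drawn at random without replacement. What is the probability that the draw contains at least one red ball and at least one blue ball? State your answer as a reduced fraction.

4028/6825

There are C(28,4) = 20475 possible draws.
By inclusion-exclusion on the complements, draws missing all red or all blue: C(20,4) + C(19,4) − C(11,4) = 4845 + 3876 − 330 = 8391.
So draws with at least one of each: 20475 − 8391 = 12084, probability 12084/20475 = 4028/6825.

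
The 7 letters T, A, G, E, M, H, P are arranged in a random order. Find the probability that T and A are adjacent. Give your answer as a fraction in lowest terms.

There are 7! = 5040 arrangements.
Treat T and A as a block: 6! arrangements of the blocks × 2 orders within the block = 2·720 = 1440.
Probability = 1440/5040 = 2/7.

2/7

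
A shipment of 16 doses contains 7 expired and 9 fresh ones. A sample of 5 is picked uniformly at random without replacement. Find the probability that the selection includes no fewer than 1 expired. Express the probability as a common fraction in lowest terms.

101/104

Total selections: C(16,5) = 4368.
The complement is all 5 are fresh: C(9,5) = 126.
Probability = 1 − 126/4368 = 4242/4368 = 101/104.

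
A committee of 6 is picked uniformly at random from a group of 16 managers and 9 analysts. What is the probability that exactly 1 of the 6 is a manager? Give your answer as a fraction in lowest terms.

Total number of selections: C(25,6) = 177100.
Selections with exactly 1 manager: choose 1 of the 16 managers and 5 of the 9 analysts, C(16,1)·C(9,5) = 16·126 = 2016.
Probability = 2016/177100 = 72/6325.

72/6325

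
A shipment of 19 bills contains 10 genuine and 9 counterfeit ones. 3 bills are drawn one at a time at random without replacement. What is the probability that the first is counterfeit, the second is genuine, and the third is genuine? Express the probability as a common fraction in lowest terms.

45/323

Multiply the conditional probabilities at each draw: 9/19 · 10/18 · 9/17 = 810/5814 = 45/323.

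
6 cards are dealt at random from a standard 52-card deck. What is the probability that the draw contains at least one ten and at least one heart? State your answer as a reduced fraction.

6772177/20358520

There are C(52,6) = 20358520 possible draws.
By inclusion-exclusion on the complements, draws missing all tens or all hearts: C(48,6) + C(39,6) − C(36,6) = 12271512 + 3262623 − 1947792 = 13586343.
So draws with at least one of each: 20358520 − 13586343 = 6772177, probability 6772177/20358520.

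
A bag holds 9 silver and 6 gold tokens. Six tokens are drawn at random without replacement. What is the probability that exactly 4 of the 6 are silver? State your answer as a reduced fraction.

There are C(15,6) = 5005 ways to choose 6 from 15.
Selections with exactly 4 silver: choose 4 of the 9 silver and 2 of the 6 gold, C(9,4)·C(6,2) = 126·15 = 1890.
Probability = 1890/5005 = 54/143.

54/143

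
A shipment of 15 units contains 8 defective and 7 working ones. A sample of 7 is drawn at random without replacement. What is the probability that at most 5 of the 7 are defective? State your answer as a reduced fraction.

Total selections: C(15,7) = 6435.
Favorable selections (at most 5 defective): C(8,0)·C(7,7) + C(8,1)·C(7,6) + C(8,2)·C(7,5) + C(8,3)·C(7,4) + C(8,4)·C(7,3) + C(8,5)·C(7,2) = 1 + 56 + 588 + 1960 + 2450 + 1176 = 6231.
Probability = 6231/6435 = 2077/2145.

2077/2145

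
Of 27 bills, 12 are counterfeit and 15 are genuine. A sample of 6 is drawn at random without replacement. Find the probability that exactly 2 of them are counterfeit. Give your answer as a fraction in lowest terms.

The sample space is all 6-subsets of the 27: C(27,6) = 296010.
Selections with exactly 2 counterfeit: choose 2 of the 12 counterfeit and 4 of the 15 genuine, C(12,2)·C(15,4) = 66·1365 = 90090.
Probability = 90090/296010 = 7/23.

7/23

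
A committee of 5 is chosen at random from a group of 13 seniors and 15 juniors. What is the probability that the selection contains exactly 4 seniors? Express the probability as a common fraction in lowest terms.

55/504

There are C(28,5) = 98280 ways to choose 5 from 28.
Selections with exactly 4 seniors: choose 4 of the 13 seniors and 1 of the 15 juniors, C(13,4)·C(15,1) = 715·15 = 10725.
Probability = 10725/98280 = 55/504.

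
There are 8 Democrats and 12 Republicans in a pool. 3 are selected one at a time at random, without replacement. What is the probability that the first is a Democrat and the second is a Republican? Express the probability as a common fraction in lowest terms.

24/95

Multiply the conditional probabilities at each draw: 8/20 · 12/19 = 96/380 = 24/95.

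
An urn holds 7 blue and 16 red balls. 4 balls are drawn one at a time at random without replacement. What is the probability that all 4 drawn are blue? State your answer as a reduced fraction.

Multiply the conditional probabilities at each draw: 7/23 · 6/22 · 5/21 · 4/20 = 840/212520 = 1/253.

1/253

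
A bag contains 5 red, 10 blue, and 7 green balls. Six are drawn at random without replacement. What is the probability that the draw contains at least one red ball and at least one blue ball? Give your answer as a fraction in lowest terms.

2920/3553

There are C(22,6) = 74613 possible draws.
By inclusion-exclusion on the complements, draws missing all red or all blue: C(17,6) + C(12,6) − C(7,6) = 12376 + 924 − 7 = 13293.
So draws with at least one of each: 74613 − 13293 = 61320, probability 61320/74613 = 2920/3553.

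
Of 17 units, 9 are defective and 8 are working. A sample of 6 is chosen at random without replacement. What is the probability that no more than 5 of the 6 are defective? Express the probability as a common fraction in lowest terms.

There are C(17,6) = 12376 ways to choose the 6.
The complement is exactly 6 defective: C(9,6)·C(8,0) = 84.
Probability = 1 − 84/12376 = 12292/12376 = 439/442.

439/442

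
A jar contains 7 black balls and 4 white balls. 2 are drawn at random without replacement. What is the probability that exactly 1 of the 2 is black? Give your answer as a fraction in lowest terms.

Total number of selections: C(11,2) = 55.
Selections with exactly 1 black: choose 1 of the 7 black and 1 of the 4 white, C(7,1)·C(4,1) = 7·4 = 28.
Probability = 28/55.

28/55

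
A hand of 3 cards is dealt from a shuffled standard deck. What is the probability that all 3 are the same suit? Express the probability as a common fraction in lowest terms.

There are C(52,3) = 22100 possible 3-card hands.
Hands of one suit: 4 suits × C(13,3) = 4·286 = 1144.
Probability = 1144/22100 = 22/425.

22/425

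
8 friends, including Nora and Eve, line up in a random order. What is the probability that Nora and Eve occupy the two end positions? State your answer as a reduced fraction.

1/28

There are 8! = 40320 arrangements.
Place Nora and Eve at the ends in 2 ways, arrange the remaining 6 in 6! = 720 ways: 2·720 = 1440.
Probability = 1440/40320 = 1/28.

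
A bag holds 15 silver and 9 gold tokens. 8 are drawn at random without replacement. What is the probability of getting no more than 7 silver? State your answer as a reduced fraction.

Total selections: C(24,8) = 735471.
The complement is exactly 8 silver: C(15,8)·C(9,0) = 6435.
Probability = 1 − 6435/735471 = 729036/735471 = 7364/7429.

7364/7429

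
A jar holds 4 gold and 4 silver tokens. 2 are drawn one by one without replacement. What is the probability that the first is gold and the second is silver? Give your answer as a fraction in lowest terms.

Multiply the conditional probabilities at each draw: 4/8 · 4/7 = 16/56 = 2/7.

2/7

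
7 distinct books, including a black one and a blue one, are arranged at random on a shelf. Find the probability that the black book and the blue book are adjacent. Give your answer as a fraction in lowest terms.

2/7

There are 7! = 5040 arrangements.
Treat the black book and the blue book as a block: 6! arrangements of the blocks × 2 orders within the block = 2·720 = 1440.
Probability = 1440/5040 = 2/7.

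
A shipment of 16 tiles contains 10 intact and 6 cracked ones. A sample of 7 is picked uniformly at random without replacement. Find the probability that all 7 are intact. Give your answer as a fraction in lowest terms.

3/286

There are C(16,7) = 11440 possible selections.
Selections with all intact: C(10,7) = 120.
Probability = 120/11440 = 3/286.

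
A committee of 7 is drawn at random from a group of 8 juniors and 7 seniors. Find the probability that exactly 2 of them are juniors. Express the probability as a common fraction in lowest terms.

Total number of selections: C(15,7) = 6435.
Selections with exactly 2 juniors: choose 2 of the 8 juniors and 5 of the 7 seniors, C(8,2)·C(7,5) = 28·21 = 588.
Probability = 588/6435 = 196/2145.

196/2145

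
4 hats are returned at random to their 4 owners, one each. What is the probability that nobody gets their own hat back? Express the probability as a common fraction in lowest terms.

There are 4! = 24 assignments.
By inclusion-exclusion, assignments with no fixed points: C(4,0)·4! − C(4,1)·3! + C(4,2)·2! − C(4,3)·1! + C(4,4)·0! = 9.
Probability = 9/24 = 3/8.

3/8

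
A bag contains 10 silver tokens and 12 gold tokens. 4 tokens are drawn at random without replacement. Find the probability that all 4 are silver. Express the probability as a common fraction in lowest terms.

There are C(22,4) = 7315 possible selections.
Selections with all silver: C(10,4) = 210.
Probability = 210/7315 = 6/209.

6/209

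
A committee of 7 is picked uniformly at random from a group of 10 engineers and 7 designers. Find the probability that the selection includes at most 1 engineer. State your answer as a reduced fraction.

71/19448

There are C(17,7) = 19448 ways to choose the 7.
Favorable selections (at most 1 engineer): C(10,0)·C(7,7) + C(10,1)·C(7,6) = 1 + 70 = 71.
Probability = 71/19448.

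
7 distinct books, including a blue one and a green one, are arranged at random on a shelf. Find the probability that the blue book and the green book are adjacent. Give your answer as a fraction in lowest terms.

2/7

There are 7! = 5040 arrangements.
Treat the blue book and the green book as a block: 6! arrangements of the blocks × 2 orders within the block = 2·720 = 1440.
Probability = 1440/5040 = 2/7.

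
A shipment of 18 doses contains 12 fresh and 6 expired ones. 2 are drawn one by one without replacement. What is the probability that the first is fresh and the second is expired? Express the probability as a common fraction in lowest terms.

Multiply the conditional probabilities at each draw: 12/18 · 6/17 = 72/306 = 4/17.

4/17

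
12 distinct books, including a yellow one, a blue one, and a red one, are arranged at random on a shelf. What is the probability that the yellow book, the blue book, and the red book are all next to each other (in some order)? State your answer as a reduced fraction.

There are 12! = 479001600 arrangements.
Treat the three as one block: 10! placements × 3! orders within the block = 3628800·6 = 21772800.
Probability = 21772800/479001600 = 1/22.

1/22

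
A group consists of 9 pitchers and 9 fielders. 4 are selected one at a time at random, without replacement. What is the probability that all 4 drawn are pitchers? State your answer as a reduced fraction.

Multiply the conditional probabilities at each draw: 9/18 · 8/17 · 7/16 · 6/15 = 3024/73440 = 7/170.

7/170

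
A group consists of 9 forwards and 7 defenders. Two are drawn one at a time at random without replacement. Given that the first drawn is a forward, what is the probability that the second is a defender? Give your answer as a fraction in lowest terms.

7/15

After removing one forward, 15 remain: 8 forwards and 7 defenders.
So the probability the next is a defender is 7/15.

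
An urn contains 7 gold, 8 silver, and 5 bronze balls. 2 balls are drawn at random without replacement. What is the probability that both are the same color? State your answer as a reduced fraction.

59/190

There are C(20,2) = 190 ways to draw 2 balls.
All same color: C(7,2) + C(8,2) + C(5,2) = 21 + 28 + 10 = 59.
Probability = 59/190.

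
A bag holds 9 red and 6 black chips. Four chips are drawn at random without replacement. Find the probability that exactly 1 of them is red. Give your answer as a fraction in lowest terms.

There are C(15,4) = 1365 ways to choose 4 from 15.
Selections with exactly 1 red: choose 1 of the 9 red and 3 of the 6 black, C(9,1)·C(6,3) = 9·20 = 180.
Probability = 180/1365 = 12/91.

12/91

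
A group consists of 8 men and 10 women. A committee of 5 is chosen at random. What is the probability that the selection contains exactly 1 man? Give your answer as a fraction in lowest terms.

10/51

Total number of selections: C(18,5) = 8568.
Selections with exactly 1 man: choose 1 of the 8 men and 4 of the 10 women, C(8,1)·C(10,4) = 8·210 = 1680.
Probability = 1680/8568 = 10/51.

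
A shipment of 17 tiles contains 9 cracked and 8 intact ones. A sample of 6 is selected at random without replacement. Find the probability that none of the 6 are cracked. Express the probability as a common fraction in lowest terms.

1/442

There are C(17,6) = 12376 possible selections.
Selections with no cracked (all intact): C(8,6) = 28.
Probability = 28/12376 = 1/442.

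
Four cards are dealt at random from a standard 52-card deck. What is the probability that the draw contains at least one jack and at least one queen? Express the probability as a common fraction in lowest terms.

1332/20825

There are C(52,4) = 270725 possible draws.
By inclusion-exclusion on the complements, draws missing all jacks or all queens: C(48,4) + C(48,4) − C(44,4) = 194580 + 194580 − 135751 = 253409.
So draws with at least one of each: 270725 − 253409 = 17316, probability 17316/270725 = 1332/20825.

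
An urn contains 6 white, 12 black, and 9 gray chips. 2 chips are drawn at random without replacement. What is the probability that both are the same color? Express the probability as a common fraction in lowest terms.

1/3

There are C(27,2) = 351 ways to draw 2 chips.
All same color: C(6,2) + C(12,2) + C(9,2) = 15 + 66 + 36 = 117.
Probability = 117/351 = 1/3.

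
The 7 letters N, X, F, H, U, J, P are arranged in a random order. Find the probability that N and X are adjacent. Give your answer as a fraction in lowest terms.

There are 7! = 5040 arrangements.
Treat N and X as a block: 6! arrangements of the blocks × 2 orders within the block = 2·720 = 1440.
Probability = 1440/5040 = 2/7.

2/7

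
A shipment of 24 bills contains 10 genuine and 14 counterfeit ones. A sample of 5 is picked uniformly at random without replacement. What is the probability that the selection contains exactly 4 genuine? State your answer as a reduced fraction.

Total number of selections: C(24,5) = 42504.
Selections with exactly 4 genuine: choose 4 of the 10 genuine and 1 of the 14 counterfeit, C(10,4)·C(14,1) = 210·14 = 2940.
Probability = 2940/42504 = 35/506.

35/506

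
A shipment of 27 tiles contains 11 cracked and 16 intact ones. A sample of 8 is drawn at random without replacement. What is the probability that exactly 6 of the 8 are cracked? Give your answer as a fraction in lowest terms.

112/4485

Total number of selections: C(27,8) = 2220075.
Selections with exactly 6 cracked: choose 6 of the 11 cracked and 2 of the 16 intact, C(11,6)·C(16,2) = 462·120 = 55440.
Probability = 55440/2220075 = 112/4485.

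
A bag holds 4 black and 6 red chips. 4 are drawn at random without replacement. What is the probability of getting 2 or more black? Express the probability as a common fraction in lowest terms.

23/42

There are C(10,4) = 210 ways to choose the 4.
Count the complement (fewer than 2 black): C(4,0)·C(6,4) + C(4,1)·C(6,3) = 15 + 80 = 95.
Probability = 1 − 95/210 = 115/210 = 23/42.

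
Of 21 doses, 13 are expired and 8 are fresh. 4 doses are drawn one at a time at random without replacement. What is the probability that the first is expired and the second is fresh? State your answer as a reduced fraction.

26/105

Multiply the conditional probabilities at each draw: 13/21 · 8/20 = 104/420 = 26/105.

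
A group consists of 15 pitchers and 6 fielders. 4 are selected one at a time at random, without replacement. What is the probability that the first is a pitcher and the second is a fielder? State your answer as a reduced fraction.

3/14

Multiply the conditional probabilities at each draw: 15/21 · 6/20 = 90/420 = 3/14.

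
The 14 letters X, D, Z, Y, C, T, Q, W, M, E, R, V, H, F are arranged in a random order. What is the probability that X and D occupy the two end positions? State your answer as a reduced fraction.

1/91

There are 14! = 87178291200 arrangements.
Place X and D at the ends in 2 ways, arrange the remaining 12 in 12! = 479001600 ways: 2·479001600 = 958003200.
Probability = 958003200/87178291200 = 1/91.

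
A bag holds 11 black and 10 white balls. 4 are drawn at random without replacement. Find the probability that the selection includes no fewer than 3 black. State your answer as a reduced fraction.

44/133

There are C(21,4) = 5985 ways to choose the 4.
Favorable selections (no fewer than 3 black): C(11,3)·C(10,1) + C(11,4)·C(10,0) = 1650 + 330 = 1980.
Probability = 1980/5985 = 44/133.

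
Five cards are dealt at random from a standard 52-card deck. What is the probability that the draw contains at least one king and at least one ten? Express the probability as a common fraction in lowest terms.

There are C(52,5) = 2598960 possible draws.
By inclusion-exclusion on the complements, draws missing all kings or all tens: C(48,5) + C(48,5) − C(44,5) = 1712304 + 1712304 − 1086008 = 2338600.
So draws with at least one of each: 2598960 − 2338600 = 260360, probability 260360/2598960 = 6509/64974.

6509/64974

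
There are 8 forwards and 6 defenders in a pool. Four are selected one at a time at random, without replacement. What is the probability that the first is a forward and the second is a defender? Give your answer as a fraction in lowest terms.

24/91

Multiply the conditional probabilities at each draw: 8/14 · 6/13 = 48/182 = 24/91.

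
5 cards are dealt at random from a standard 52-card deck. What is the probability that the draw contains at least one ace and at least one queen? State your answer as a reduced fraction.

6509/64974

There are C(52,5) = 2598960 possible draws.
By inclusion-exclusion on the complements, draws missing all aces or all queens: C(48,5) + C(48,5) − C(44,5) = 1712304 + 1712304 − 1086008 = 2338600.
So draws with at least one of each: 2598960 − 2338600 = 260360, probability 260360/2598960 = 6509/64974.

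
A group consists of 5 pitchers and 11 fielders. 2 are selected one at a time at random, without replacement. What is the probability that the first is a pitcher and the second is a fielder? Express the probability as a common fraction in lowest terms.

Multiply the conditional probabilities at each draw: 5/16 · 11/15 = 55/240 = 11/48.

11/48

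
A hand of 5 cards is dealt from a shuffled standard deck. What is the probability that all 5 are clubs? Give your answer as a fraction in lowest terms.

33/66640

There are C(52,5) = 2598960 possible 5-card hands.
Hands that are all clubs: C(13,5) = 1287.
Probability = 1287/2598960 = 33/66640.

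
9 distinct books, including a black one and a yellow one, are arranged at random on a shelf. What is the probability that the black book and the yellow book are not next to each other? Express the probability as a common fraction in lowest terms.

7/9

There are 9! = 362880 arrangements.
Arrangements with the black book and the yellow book adjacent: 2·8! = 80640.
So not adjacent: 362880 − 80640 = 282240, probability 282240/362880 = 7/9.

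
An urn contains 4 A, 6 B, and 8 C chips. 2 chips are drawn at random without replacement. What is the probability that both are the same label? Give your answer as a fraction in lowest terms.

49/153

There are C(18,2) = 153 ways to draw 2 chips.
All same label: C(4,2) + C(6,2) + C(8,2) = 6 + 15 + 28 = 49.
Probability = 49/153.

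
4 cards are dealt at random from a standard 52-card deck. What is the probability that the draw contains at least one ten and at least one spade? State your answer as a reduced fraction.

There are C(52,4) = 270725 possible draws.
By inclusion-exclusion on the complements, draws missing all tens or all spades: C(48,4) + C(39,4) − C(36,4) = 194580 + 82251 − 58905 = 217926.
So draws with at least one of each: 270725 − 217926 = 52799, probability 52799/270725.

52799/270725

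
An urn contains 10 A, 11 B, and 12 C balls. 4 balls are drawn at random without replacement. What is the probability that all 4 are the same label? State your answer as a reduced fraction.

69/2728

There are C(33,4) = 40920 ways to draw 4 balls.
All same label: C(10,4) + C(11,4) + C(12,4) = 210 + 330 + 495 = 1035.
Probability = 1035/40920 = 69/2728.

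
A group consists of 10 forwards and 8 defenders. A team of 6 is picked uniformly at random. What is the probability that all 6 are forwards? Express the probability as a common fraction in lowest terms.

There are C(18,6) = 18564 possible selections.
Selections with all forwards: C(10,6) = 210.
Probability = 210/18564 = 5/442.

5/442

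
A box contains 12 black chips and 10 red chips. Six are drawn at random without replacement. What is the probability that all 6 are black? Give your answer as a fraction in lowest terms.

4/323

There are C(22,6) = 74613 possible selections.
Selections with all black: C(12,6) = 924.
Probability = 924/74613 = 4/323.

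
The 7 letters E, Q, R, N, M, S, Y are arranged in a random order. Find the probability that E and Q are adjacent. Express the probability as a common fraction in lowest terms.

2/7

There are 7! = 5040 arrangements.
Treat E and Q as a block: 6! arrangements of the blocks × 2 orders within the block = 2·720 = 1440.
Probability = 1440/5040 = 2/7.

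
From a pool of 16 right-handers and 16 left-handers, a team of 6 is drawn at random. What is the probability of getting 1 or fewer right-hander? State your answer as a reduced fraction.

There are C(32,6) = 906192 ways to choose the 6.
Favorable selections (1 or fewer right-hander): C(16,0)·C(16,6) + C(16,1)·C(16,5) = 8008 + 69888 = 77896.
Probability = 77896/906192 = 1391/16182.

1391/16182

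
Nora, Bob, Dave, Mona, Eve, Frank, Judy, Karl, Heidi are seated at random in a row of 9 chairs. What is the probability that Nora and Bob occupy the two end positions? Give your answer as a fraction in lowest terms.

1/36

There are 9! = 362880 arrangements.
Place Nora and Bob at the ends in 2 ways, arrange the remaining 7 in 7! = 5040 ways: 2·5040 = 10080.
Probability = 10080/362880 = 1/36.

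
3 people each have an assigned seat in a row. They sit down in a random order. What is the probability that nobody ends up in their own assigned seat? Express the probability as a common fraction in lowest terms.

There are 3! = 6 seatings.
By inclusion-exclusion, seatings with no fixed points: C(3,0)·3! − C(3,1)·2! + C(3,2)·1! − C(3,3)·0! = 2.
Probability = 2/6 = 1/3.

1/3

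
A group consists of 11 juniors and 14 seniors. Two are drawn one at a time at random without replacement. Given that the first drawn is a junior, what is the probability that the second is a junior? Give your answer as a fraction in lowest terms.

After removing one junior, 24 remain: 10 juniors and 14 seniors.
So the probability the next is a junior is 10/24 = 5/12.

5/12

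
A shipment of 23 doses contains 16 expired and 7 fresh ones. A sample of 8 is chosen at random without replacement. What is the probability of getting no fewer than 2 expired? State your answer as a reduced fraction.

245149/245157

There are C(23,8) = 490314 ways to choose the 8.
Favorable selections (no fewer than 2 expired): C(16,2)·C(7,6) + C(16,3)·C(7,5) + C(16,4)·C(7,4) + C(16,5)·C(7,3) + C(16,6)·C(7,2) + C(16,7)·C(7,1) + C(16,8)·C(7,0) = 840 + 11760 + 63700 + 152880 + 168168 + 80080 + 12870 = 490298.
Probability = 490298/490314 = 245149/245157.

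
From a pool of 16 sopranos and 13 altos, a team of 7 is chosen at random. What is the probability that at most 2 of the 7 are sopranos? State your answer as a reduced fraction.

1177/10005

There are C(29,7) = 1560780 ways to choose the 7.
Favorable selections (at most 2 sopranos): C(16,0)·C(13,7) + C(16,1)·C(13,6) + C(16,2)·C(13,5) = 1716 + 27456 + 154440 = 183612.
Probability = 183612/1560780 = 1177/10005.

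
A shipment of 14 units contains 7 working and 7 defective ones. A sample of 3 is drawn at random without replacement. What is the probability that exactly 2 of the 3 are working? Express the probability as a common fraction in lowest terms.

The sample space is all 3-subsets of the 14: C(14,3) = 364.
Selections with exactly 2 working: choose 2 of the 7 working and 1 of the 7 defective, C(7,2)·C(7,1) = 21·7 = 147.
Probability = 147/364 = 21/52.

21/52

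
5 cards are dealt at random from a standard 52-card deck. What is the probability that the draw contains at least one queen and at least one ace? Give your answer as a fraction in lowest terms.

6509/64974

There are C(52,5) = 2598960 possible draws.
By inclusion-exclusion on the complements, draws missing all queens or all aces: C(48,5) + C(48,5) − C(44,5) = 1712304 + 1712304 − 1086008 = 2338600.
So draws with at least one of each: 2598960 − 2338600 = 260360, probability 260360/2598960 = 6509/64974.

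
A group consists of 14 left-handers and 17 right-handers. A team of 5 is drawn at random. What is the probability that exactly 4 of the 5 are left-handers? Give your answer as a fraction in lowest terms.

2431/24273

The sample space is all 5-subsets of the 31: C(31,5) = 169911.
Selections with exactly 4 left-handers: choose 4 of the 14 left-handers and 1 of the 17 right-handers, C(14,4)·C(17,1) = 1001·17 = 17017.
Probability = 17017/169911 = 2431/24273.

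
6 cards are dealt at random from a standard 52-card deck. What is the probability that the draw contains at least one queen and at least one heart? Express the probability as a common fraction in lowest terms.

6772177/20358520

There are C(52,6) = 20358520 possible draws.
By inclusion-exclusion on the complements, draws missing all queens or all hearts: C(48,6) + C(39,6) − C(36,6) = 12271512 + 3262623 − 1947792 = 13586343.
So draws with at least one of each: 20358520 − 13586343 = 6772177, probability 6772177/20358520.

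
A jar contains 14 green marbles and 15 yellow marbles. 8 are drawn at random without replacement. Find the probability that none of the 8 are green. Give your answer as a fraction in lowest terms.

There are C(29,8) = 4292145 possible selections.
Selections with no green (all yellow): C(15,8) = 6435.
Probability = 6435/4292145 = 1/667.

1/667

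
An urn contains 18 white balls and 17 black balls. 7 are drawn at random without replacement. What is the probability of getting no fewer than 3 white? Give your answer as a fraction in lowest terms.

Total selections: C(35,7) = 6724520.
Favorable selections (no fewer than 3 white): C(18,3)·C(17,4) + C(18,4)·C(17,3) + C(18,5)·C(17,2) + C(18,6)·C(17,1) + C(18,7)·C(17,0) = 1942080 + 2080800 + 1165248 + 315588 + 31824 = 5535540.
Probability = 5535540/6724520 = 16281/19778.

16281/19778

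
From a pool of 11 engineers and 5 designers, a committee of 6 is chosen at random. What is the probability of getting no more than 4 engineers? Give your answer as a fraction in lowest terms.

17/26

Total selections: C(16,6) = 8008.
Count the complement (more than 4 engineers): C(11,5)·C(5,1) + C(11,6)·C(5,0) = 2310 + 462 = 2772.
Probability = 1 − 2772/8008 = 5236/8008 = 17/26.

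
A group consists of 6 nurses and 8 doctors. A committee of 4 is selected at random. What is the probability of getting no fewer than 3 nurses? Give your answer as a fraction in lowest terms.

Total selections: C(14,4) = 1001.
Favorable selections (no fewer than 3 nurses): C(6,3)·C(8,1) + C(6,4)·C(8,0) = 160 + 15 = 175.
Probability = 175/1001 = 25/143.

25/143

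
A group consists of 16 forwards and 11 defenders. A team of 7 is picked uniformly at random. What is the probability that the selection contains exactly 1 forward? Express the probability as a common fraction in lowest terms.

The sample space is all 7-subsets of the 27: C(27,7) = 888030.
Selections with exactly 1 forward: choose 1 of the 16 forwards and 6 of the 11 defenders, C(16,1)·C(11,6) = 16·462 = 7392.
Probability = 7392/888030 = 112/13455.

112/13455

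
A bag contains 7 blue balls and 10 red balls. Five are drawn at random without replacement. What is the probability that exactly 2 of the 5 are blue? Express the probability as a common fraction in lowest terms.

90/221

Total number of selections: C(17,5) = 6188.
Selections with exactly 2 blue: choose 2 of the 7 blue and 3 of the 10 red, C(7,2)·C(10,3) = 21·120 = 2520.
Probability = 2520/6188 = 90/221.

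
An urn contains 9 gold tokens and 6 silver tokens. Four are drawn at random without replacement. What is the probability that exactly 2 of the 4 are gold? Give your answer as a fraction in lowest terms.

36/91

The sample space is all 4-subsets of the 15: C(15,4) = 1365.
Selections with exactly 2 gold: choose 2 of the 9 gold and 2 of the 6 silver, C(9,2)·C(6,2) = 36·15 = 540.
Probability = 540/1365 = 36/91.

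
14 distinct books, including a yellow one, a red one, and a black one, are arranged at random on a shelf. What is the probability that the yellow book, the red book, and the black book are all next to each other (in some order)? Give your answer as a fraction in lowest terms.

There are 14! = 87178291200 arrangements.
Treat the three as one block: 12! placements × 3! orders within the block = 479001600·6 = 2874009600.
Probability = 2874009600/87178291200 = 3/91.

3/91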